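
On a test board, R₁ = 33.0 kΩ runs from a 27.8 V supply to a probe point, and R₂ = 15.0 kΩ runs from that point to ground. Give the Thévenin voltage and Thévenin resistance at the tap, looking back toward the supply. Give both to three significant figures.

V_th is the open-circuit tap voltage: 27.8 × 15.0/(33.0 + 15.0) = 8.69 V.
With the supply zeroed, R₁ and R₂ appear in parallel from the tap: R_th = R₁‖R₂ = (33.0 × 15.0)/48.00 = 10.3 kΩ.

V_th = 8.69 V, R_th = 10.3 kΩ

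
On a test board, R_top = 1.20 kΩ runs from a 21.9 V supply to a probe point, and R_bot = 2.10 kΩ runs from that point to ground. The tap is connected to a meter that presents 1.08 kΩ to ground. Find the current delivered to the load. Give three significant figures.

I_L ≈ 7.56 mA

R_bot‖R_L = 0.7132 kΩ; V_out = 21.9 × 0.7132/1.913 = 8.164 V.
I_L = V_out / R_L = 8.164 / 1.08 kΩ = 7.56 mA.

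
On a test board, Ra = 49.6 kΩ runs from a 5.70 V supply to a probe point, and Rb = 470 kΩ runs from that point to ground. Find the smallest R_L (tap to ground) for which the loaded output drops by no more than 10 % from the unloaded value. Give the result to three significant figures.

Output resistance R_th = Ra‖Rb = (49.6 × 470)/519.6 = 44.87 kΩ.
The fractional drop is R_th/(R_th + R_L); requiring this ≤ 0.100 gives R_L ≥ R_th(1/0.100 − 1) = 44.87 × 9.000 = 404 kΩ.

R_L(min) ≈ 404 kΩ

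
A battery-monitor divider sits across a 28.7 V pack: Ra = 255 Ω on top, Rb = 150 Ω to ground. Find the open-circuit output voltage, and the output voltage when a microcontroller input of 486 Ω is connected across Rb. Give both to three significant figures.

Open-circuit: V = 28.7 × 150/(255 + 150) = 10.6 V.
With the load, Rb becomes Rb‖R_L = 114.6 Ω, so V = 28.7 × 114.6/369.6 = 8.90 V.

Unloaded: 10.6 V; loaded: 8.90 V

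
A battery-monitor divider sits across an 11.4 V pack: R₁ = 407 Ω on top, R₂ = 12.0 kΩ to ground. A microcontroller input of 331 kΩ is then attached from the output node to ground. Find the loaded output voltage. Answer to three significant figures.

The load sits in parallel with R₂: R₂‖R_L = (12000 × 331000) / (12000 + 331000) = 11580 Ω.
V_out = 11.4 × 11580 / (407 + 11580) = 11.4 × 11580/11990 = 11.0 V.

V_out ≈ 11.0 V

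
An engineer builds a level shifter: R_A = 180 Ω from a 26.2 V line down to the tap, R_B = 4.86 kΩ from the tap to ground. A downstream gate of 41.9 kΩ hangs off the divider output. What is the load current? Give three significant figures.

I_L ≈ 0.600 mA

R_B‖R_L = 4355 Ω; V_out = 26.2 × 4355/4535 = 25.16 V.
I_L = V_out / R_L = 25.16 / 41.9 kΩ = 0.600 mA.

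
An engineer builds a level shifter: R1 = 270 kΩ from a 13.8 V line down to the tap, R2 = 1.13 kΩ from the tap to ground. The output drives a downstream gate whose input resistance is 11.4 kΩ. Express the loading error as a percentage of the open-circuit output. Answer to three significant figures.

8.98 %

Unloaded V = 13.8 × 1.13/271.1 = 0.057515 V.
Loaded: R2‖R_L = 1.028 kΩ, giving V = 13.8 × 1.028/271.0 = 0.052348 V.
Drop = (0.057515 − 0.052348) / 0.057515 = 8.98 %.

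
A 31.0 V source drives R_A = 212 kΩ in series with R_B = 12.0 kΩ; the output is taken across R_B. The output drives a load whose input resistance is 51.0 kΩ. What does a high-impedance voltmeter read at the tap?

The load sits in parallel with R_B: R_B‖R_L = (12.0 × 51.0) / (12.0 + 51.0) = 9.714 kΩ.
V_out = 31.0 × 9.714 / (212 + 9.714) = 31.0 × 9.714/221.7 = 1.36 V.
(Unloaded it would have been 1.66 V.)

V_out ≈ 1.36 V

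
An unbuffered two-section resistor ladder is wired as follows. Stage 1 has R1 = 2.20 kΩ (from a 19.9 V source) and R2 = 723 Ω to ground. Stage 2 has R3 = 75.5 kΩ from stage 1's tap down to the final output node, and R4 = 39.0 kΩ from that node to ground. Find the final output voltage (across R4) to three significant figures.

Stage 2 presents R3+R4 = 114500 Ω as a load on stage 1's tap.
Stage 1's lower leg becomes R2‖(R3+R4) = 718.5 Ω, so V_mid = 19.9 × 718.5/2918 = 4.899 V.
Stage 2 is itself unloaded: V_out = V_mid × R4/(R3+R4) = 4.899 × 39000/114500 = 1.67 V.

V_out ≈ 1.67 V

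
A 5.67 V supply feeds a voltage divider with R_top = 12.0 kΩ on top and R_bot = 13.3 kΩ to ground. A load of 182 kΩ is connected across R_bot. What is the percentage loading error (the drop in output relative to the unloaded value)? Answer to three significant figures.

The divider's output (Thévenin) resistance is R_top‖R_bot = 6.308 kΩ.
Fractional drop under load = R_th/(R_th + R_L) = 6.308 / (6.308 + 182) = 0.03350.
So the output falls by 3.35 %.

3.35 %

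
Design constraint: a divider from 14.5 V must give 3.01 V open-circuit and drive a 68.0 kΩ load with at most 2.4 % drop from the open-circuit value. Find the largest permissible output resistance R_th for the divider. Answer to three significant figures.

R_th ≤ 1.67 kΩ

Loading drop = R_th/(R_th + R_L) ≤ 0.0240, so R_th ≤ R_L · ε/(1−ε) = 68.0 kΩ × 0.0240/0.9760 = 1.67 kΩ.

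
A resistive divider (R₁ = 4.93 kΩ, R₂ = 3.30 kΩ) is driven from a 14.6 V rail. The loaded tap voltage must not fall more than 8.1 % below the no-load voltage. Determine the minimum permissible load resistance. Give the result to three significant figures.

R_L(min) ≈ 22.4 kΩ

Output resistance R_th = R₁‖R₂ = (4.93 × 3.30)/8.230 = 1.977 kΩ.
The fractional drop is R_th/(R_th + R_L); requiring this ≤ 0.0810 gives R_L ≥ R_th(1/0.0810 − 1) = 1.977 × 11.35 = 22.4 kΩ.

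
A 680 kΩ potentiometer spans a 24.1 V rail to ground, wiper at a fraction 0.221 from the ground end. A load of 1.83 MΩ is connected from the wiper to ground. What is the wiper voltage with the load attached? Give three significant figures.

V ≈ 5.01 V

The wiper splits the pot into (1−α)R = 529.7 kΩ above and αR = 150.3 kΩ below.
Lower section ‖ load = 138.9 kΩ.
V_wiper = 24.1 × 138.9/(529.7 + 138.9) = 5.01 V.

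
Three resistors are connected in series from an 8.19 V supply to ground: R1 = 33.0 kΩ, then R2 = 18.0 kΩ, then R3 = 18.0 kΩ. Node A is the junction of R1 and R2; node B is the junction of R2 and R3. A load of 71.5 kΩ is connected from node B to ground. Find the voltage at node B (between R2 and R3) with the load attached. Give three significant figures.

V ≈ 1.80 V

At node B, R3 is in parallel with the load: R3‖R_L = 14.38 kΩ.
Below node A the resistance is R2 + (R3‖R_L) = 32.38 kΩ, so V_A = 8.19 × 32.38/65.38 = 4.056 V.
Then V_B = V_A × (R3‖R_L)/(R2 + R3‖R_L) = 4.056 × 14.38/32.38 = 1.80 V.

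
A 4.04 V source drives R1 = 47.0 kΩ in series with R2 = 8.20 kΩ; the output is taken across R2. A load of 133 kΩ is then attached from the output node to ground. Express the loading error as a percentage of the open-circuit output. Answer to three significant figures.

4.99 %

The divider's output (Thévenin) resistance is R1‖R2 = 6.982 kΩ.
Fractional drop under load = R_th/(R_th + R_L) = 6.982 / (6.982 + 133) = 0.04988.
So the output falls by 4.99 %.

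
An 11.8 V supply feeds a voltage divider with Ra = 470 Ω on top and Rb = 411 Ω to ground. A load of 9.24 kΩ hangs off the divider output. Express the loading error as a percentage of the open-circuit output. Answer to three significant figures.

2.32 %

The divider's output (Thévenin) resistance is Ra‖Rb = 219.3 Ω.
Fractional drop under load = R_th/(R_th + R_L) = 219.3 / (219.3 + 9240) = 0.02318.
So the output falls by 2.32 %.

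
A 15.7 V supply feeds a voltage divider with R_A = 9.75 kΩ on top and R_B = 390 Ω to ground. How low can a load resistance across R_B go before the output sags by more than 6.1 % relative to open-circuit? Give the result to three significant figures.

R_L(min) ≈ 5.77 kΩ

Output resistance R_th = R_A‖R_B = (9750 × 390)/10140 = 375.0 Ω.
The fractional drop is R_th/(R_th + R_L); requiring this ≤ 0.0610 gives R_L ≥ R_th(1/0.0610 − 1) = 375.0 × 15.39 = 5.77 kΩ.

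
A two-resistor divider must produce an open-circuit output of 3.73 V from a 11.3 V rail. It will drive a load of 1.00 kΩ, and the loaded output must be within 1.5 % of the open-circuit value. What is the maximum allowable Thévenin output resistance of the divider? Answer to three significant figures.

Loading drop = R_th/(R_th + R_L) ≤ 0.0150, so R_th ≤ R_L · ε/(1−ε) = 1.00 kΩ × 0.0150/0.9850 = 15.2 Ω.
(Any R1, R2 with R2/(R1+R2) = 0.330 and R1‖R2 ≤ 15.2 Ω will meet the spec.)

R_th ≤ 15.2 Ω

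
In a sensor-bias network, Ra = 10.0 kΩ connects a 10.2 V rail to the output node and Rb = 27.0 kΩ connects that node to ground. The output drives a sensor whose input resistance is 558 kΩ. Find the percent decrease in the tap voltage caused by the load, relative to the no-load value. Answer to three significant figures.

1.29 %

The divider's output (Thévenin) resistance is Ra‖Rb = 7.297 kΩ.
Fractional drop under load = R_th/(R_th + R_L) = 7.297 / (7.297 + 558) = 0.01291.
So the output falls by 1.29 %.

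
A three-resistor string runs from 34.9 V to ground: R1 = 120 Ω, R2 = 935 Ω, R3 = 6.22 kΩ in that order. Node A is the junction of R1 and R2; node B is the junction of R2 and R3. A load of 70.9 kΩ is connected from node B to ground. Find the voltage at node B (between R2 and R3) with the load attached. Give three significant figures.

At node B, R3 is in parallel with the load: R3‖R_L = 5718 Ω.
Below node A the resistance is R2 + (R3‖R_L) = 6653 Ω, so V_A = 34.9 × 6653/6773 = 34.28 V.
Then V_B = V_A × (R3‖R_L)/(R2 + R3‖R_L) = 34.28 × 5718/6653 = 29.5 V.

V ≈ 29.5 V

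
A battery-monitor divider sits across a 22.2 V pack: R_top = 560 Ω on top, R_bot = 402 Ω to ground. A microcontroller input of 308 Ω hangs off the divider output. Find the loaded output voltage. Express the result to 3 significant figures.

The load sits in parallel with R_bot: R_bot‖R_L = (402 × 308) / (402 + 308) = 174.4 Ω.
V_out = 22.2 × 174.4 / (560 + 174.4) = 22.2 × 174.4/734.4 = 5.27 V.

V_out ≈ 5.27 V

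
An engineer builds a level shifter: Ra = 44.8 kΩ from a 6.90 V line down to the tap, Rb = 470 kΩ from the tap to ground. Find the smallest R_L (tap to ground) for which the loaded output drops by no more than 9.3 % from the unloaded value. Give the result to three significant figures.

R_L(min) ≈ 399 kΩ

Output resistance R_th = Ra‖Rb = (44.8 × 470)/514.8 = 40.90 kΩ.
The fractional drop is R_th/(R_th + R_L); requiring this ≤ 0.0930 gives R_L ≥ R_th(1/0.0930 − 1) = 40.90 × 9.753 = 399 kΩ.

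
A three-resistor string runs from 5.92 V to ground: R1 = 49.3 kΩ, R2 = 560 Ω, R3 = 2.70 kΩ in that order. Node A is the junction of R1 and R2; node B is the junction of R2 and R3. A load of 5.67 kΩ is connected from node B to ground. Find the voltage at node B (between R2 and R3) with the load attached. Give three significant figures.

At node B, R3 is in parallel with the load: R3‖R_L = 1829 Ω.
Below node A the resistance is R2 + (R3‖R_L) = 2389 Ω, so V_A = 5.92 × 2389/51690 = 0.2736 V.
Then V_B = V_A × (R3‖R_L)/(R2 + R3‖R_L) = 0.2736 × 1829/2389 = 0.209 V.

V ≈ 0.209 V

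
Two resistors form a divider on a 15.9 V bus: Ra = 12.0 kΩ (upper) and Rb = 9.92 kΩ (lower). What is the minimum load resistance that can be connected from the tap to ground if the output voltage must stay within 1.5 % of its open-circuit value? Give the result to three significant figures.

Output resistance R_th = Ra‖Rb = (12.0 × 9.92)/21.92 = 5.431 kΩ.
The fractional drop is R_th/(R_th + R_L); requiring this ≤ 0.0150 gives R_L ≥ R_th(1/0.0150 − 1) = 5.431 × 65.67 = 357 kΩ.

R_L(min) ≈ 357 kΩ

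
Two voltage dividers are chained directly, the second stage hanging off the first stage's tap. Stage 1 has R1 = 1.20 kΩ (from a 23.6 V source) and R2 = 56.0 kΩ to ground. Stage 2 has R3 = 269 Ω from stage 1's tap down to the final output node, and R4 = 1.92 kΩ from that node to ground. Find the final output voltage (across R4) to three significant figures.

V_out ≈ 13.2 V

Stage 2 presents R3+R4 = 2189 Ω as a load on stage 1's tap.
Stage 1's lower leg becomes R2‖(R3+R4) = 2107 Ω, so V_mid = 23.6 × 2107/3307 = 15.04 V.
Stage 2 is itself unloaded: V_out = V_mid × R4/(R3+R4) = 15.04 × 1920/2189 = 13.2 V.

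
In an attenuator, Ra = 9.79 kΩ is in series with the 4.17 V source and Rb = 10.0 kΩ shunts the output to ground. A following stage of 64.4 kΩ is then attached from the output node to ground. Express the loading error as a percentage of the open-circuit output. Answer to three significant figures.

The divider's output (Thévenin) resistance is Ra‖Rb = 4.947 kΩ.
Fractional drop under load = R_th/(R_th + R_L) = 4.947 / (4.947 + 64.4) = 0.07134.
So the output falls by 7.13 %.

7.13 %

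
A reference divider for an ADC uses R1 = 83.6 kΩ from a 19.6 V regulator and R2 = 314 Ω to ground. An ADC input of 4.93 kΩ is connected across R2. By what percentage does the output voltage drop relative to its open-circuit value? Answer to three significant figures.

The divider's output (Thévenin) resistance is R1‖R2 = 312.8 Ω.
Fractional drop under load = R_th/(R_th + R_L) = 312.8 / (312.8 + 4930) = 0.05967.
So the output falls by 5.97 %.

5.97 %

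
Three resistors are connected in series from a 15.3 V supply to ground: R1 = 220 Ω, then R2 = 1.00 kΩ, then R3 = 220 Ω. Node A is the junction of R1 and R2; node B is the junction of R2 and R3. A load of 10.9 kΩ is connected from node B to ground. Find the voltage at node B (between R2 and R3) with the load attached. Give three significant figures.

V ≈ 2.30 V

At node B, R3 is in parallel with the load: R3‖R_L = 215.6 Ω.
Below node A the resistance is R2 + (R3‖R_L) = 1216 Ω, so V_A = 15.3 × 1216/1436 = 12.96 V.
Then V_B = V_A × (R3‖R_L)/(R2 + R3‖R_L) = 12.96 × 215.6/1216 = 2.30 V.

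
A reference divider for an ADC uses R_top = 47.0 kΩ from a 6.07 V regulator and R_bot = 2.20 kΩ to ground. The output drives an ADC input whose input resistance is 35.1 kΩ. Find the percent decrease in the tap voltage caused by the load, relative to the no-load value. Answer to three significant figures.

5.65 %

The divider's output (Thévenin) resistance is R_top‖R_bot = 2.102 kΩ.
Fractional drop under load = R_th/(R_th + R_L) = 2.102 / (2.102 + 35.1) = 0.05649.
So the output falls by 5.65 %.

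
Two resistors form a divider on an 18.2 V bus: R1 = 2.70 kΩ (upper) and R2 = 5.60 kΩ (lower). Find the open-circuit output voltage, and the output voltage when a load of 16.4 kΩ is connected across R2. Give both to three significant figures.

Unloaded: 12.3 V; loaded: 11.1 V

Open-circuit: V = 18.2 × 5.60/(2.70 + 5.60) = 12.3 V.
With the load, R2 becomes R2‖R_L = 4.175 kΩ, so V = 18.2 × 4.175/6.875 = 11.1 V.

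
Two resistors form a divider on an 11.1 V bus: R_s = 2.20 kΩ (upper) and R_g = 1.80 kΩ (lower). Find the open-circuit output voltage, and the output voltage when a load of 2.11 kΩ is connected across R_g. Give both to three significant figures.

Open-circuit: V = 11.1 × 1.80/(2.20 + 1.80) = 5.00 V.
With the load, R_g becomes R_g‖R_L = 0.9714 kΩ, so V = 11.1 × 0.9714/3.171 = 3.40 V.

Unloaded: 5.00 V; loaded: 3.40 V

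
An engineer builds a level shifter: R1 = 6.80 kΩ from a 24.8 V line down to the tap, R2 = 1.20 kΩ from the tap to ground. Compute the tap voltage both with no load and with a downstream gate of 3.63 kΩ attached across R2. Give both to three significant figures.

Open-circuit: V = 24.8 × 1.20/(6.80 + 1.20) = 3.72 V.
With the load, R2 becomes R2‖R_L = 0.9019 kΩ, so V = 24.8 × 0.9019/7.702 = 2.90 V.

Unloaded: 3.72 V; loaded: 2.90 V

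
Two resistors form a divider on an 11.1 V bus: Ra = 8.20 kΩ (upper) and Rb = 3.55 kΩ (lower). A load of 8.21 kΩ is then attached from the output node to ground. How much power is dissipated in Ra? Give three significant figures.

Total resistance from the source is Ra + (Rb‖R_L) = 10.68 kΩ, so I = 11.1/10.68 kΩ = 1.039 mA.
P = I²·Ra = (1.039 mA)² × 8.20 kΩ = 8.86 mW.

P ≈ 8.86 mW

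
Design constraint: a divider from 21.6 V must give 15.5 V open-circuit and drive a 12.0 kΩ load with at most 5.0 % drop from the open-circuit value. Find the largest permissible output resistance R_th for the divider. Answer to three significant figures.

R_th ≤ 632 Ω

Loading drop = R_th/(R_th + R_L) ≤ 0.0500, so R_th ≤ R_L · ε/(1−ε) = 12.0 kΩ × 0.0500/0.9500 = 632 Ω.
(Any R1, R2 with R2/(R1+R2) = 0.718 and R1‖R2 ≤ 632 Ω will meet the spec.)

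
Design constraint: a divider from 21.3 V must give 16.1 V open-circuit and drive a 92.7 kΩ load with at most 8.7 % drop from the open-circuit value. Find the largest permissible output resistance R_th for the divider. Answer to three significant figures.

R_th ≤ 8.83 kΩ

Loading drop = R_th/(R_th + R_L) ≤ 0.0870, so R_th ≤ R_L · ε/(1−ε) = 92.7 kΩ × 0.0870/0.9130 = 8.83 kΩ.
(Any R1, R2 with R2/(R1+R2) = 0.756 and R1‖R2 ≤ 8.83 kΩ will meet the spec.)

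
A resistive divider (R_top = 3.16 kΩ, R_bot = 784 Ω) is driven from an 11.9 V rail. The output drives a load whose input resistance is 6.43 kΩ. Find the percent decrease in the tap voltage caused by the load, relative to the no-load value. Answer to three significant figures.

The divider's output (Thévenin) resistance is R_top‖R_bot = 628.2 Ω.
Fractional drop under load = R_th/(R_th + R_L) = 628.2 / (628.2 + 6430) = 0.08900.
So the output falls by 8.90 %.

8.90 %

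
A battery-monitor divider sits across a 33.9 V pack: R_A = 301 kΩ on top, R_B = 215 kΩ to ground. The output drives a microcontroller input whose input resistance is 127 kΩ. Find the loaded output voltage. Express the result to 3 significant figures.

The load sits in parallel with R_B: R_B‖R_L = (215 × 127) / (215 + 127) = 79.84 kΩ.
V_out = 33.9 × 79.84 / (301 + 79.84) = 33.9 × 79.84/380.8 = 7.11 V.
(Unloaded it would have been 14.1 V.)

V_out ≈ 7.11 V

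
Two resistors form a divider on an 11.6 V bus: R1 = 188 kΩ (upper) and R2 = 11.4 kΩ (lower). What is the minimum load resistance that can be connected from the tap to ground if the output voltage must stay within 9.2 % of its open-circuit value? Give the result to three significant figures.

Output resistance R_th = R1‖R2 = (188 × 11.4)/199.4 = 10.75 kΩ.
The fractional drop is R_th/(R_th + R_L); requiring this ≤ 0.0920 gives R_L ≥ R_th(1/0.0920 − 1) = 10.75 × 9.870 = 106 kΩ.

R_L(min) ≈ 106 kΩ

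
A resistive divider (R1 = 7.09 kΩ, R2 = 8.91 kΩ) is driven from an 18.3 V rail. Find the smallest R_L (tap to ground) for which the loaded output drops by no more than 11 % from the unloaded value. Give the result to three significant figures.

Output resistance R_th = R1‖R2 = (7.09 × 8.91)/16.00 = 3.948 kΩ.
The fractional drop is R_th/(R_th + R_L); requiring this ≤ 0.110 gives R_L ≥ R_th(1/0.110 − 1) = 3.948 × 8.091 = 31.9 kΩ.

R_L(min) ≈ 31.9 kΩ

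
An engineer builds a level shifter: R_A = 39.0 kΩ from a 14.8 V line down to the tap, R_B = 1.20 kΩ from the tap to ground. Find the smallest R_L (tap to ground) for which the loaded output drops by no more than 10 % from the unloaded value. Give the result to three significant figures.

Output resistance R_th = R_A‖R_B = (39.0 × 1.20)/40.20 = 1.164 kΩ.
The fractional drop is R_th/(R_th + R_L); requiring this ≤ 0.100 gives R_L ≥ R_th(1/0.100 − 1) = 1.164 × 9.000 = 10.5 kΩ.

R_L(min) ≈ 10.5 kΩ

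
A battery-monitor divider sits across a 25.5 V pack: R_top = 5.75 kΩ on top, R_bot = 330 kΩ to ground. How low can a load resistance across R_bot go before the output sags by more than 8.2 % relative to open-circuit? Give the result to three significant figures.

Output resistance R_th = R_top‖R_bot = (5.75 × 330)/335.8 = 5.652 kΩ.
The fractional drop is R_th/(R_th + R_L); requiring this ≤ 0.0820 gives R_L ≥ R_th(1/0.0820 − 1) = 5.652 × 11.20 = 63.3 kΩ.

R_L(min) ≈ 63.3 kΩ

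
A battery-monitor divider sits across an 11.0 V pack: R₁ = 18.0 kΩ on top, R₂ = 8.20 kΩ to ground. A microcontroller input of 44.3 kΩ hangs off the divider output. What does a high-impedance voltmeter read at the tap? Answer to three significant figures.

V_out ≈ 3.05 V

The load sits in parallel with R₂: R₂‖R_L = (8.20 × 44.3) / (8.20 + 44.3) = 6.919 kΩ.
V_out = 11.0 × 6.919 / (18.0 + 6.919) = 11.0 × 6.919/24.92 = 3.05 V.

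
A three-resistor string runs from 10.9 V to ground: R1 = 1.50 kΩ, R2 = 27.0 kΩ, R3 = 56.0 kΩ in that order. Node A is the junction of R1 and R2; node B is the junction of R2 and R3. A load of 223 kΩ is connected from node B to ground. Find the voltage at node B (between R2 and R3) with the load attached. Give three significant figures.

V ≈ 6.66 V

At node B, R3 is in parallel with the load: R3‖R_L = 44.76 kΩ.
Below node A the resistance is R2 + (R3‖R_L) = 71.76 kΩ, so V_A = 10.9 × 71.76/73.26 = 10.68 V.
Then V_B = V_A × (R3‖R_L)/(R2 + R3‖R_L) = 10.68 × 44.76/71.76 = 6.66 V.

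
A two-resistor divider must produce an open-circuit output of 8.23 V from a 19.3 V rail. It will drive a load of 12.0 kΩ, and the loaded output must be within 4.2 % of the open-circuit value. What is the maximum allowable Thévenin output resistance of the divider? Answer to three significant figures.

R_th ≤ 526 Ω

Loading drop = R_th/(R_th + R_L) ≤ 0.0420, so R_th ≤ R_L · ε/(1−ε) = 12.0 kΩ × 0.0420/0.9580 = 526 Ω.
(Any R1, R2 with R2/(R1+R2) = 0.426 and R1‖R2 ≤ 526 Ω will meet the spec.)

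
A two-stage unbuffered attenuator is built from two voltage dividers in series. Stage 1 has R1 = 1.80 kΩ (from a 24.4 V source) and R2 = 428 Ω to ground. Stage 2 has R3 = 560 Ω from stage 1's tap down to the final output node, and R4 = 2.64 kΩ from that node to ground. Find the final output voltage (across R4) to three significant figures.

V_out ≈ 3.49 V

Stage 2 presents R3+R4 = 3200 Ω as a load on stage 1's tap.
Stage 1's lower leg becomes R2‖(R3+R4) = 377.5 Ω, so V_mid = 24.4 × 377.5/2178 = 4.230 V.
Stage 2 is itself unloaded: V_out = V_mid × R4/(R3+R4) = 4.230 × 2640/3200 = 3.49 V.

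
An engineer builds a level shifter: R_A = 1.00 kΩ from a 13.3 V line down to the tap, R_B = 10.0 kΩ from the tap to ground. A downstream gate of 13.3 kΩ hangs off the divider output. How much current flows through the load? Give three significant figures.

I_L ≈ 0.851 mA

R_B‖R_L = 5.708 kΩ; V_out = 13.3 × 5.708/6.708 = 11.32 V.
I_L = V_out / R_L = 11.32 / 13.3 kΩ = 0.851 mA.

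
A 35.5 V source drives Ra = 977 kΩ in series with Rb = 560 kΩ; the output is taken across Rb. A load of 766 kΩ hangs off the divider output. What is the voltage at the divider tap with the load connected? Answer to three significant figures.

The load sits in parallel with Rb: Rb‖R_L = (560 × 766) / (560 + 766) = 323.5 kΩ.
V_out = 35.5 × 323.5 / (977 + 323.5) = 35.5 × 323.5/1300 = 8.83 V.

V_out ≈ 8.83 V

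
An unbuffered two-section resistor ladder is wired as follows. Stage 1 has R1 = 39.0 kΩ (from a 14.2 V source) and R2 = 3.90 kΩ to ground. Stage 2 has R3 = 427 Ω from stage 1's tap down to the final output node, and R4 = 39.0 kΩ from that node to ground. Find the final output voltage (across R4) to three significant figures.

V_out ≈ 1.17 V

Stage 2 presents R3+R4 = 39430 Ω as a load on stage 1's tap.
Stage 1's lower leg becomes R2‖(R3+R4) = 3549 Ω, so V_mid = 14.2 × 3549/42550 = 1.184 V.
Stage 2 is itself unloaded: V_out = V_mid × R4/(R3+R4) = 1.184 × 39000/39430 = 1.17 V.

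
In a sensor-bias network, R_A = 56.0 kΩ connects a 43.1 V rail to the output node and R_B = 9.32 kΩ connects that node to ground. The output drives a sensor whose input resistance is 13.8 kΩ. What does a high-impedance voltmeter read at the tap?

The load sits in parallel with R_B: R_B‖R_L = (9.32 × 13.8) / (9.32 + 13.8) = 5.563 kΩ.
V_out = 43.1 × 5.563 / (56.0 + 5.563) = 43.1 × 5.563/61.56 = 3.89 V.
(Unloaded it would have been 6.15 V.)

V_out ≈ 3.89 V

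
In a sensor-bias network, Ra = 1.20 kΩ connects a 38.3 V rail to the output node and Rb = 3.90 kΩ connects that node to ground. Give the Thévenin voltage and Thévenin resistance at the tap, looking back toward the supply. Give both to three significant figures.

V_th = 29.3 V, R_th = 918 Ω

V_th is the open-circuit tap voltage: 38.3 × 3.90/(1.20 + 3.90) = 29.3 V.
With the supply zeroed, Ra and Rb appear in parallel from the tap: R_th = Ra‖Rb = (1.20 × 3.90)/5.100 = 918 Ω.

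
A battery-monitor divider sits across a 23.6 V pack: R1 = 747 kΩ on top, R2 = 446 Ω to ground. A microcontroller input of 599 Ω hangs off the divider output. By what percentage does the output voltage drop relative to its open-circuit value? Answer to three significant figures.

42.7 %

Unloaded V = 23.6 × 446/747400 = 0.01408 V.
Loaded: R2‖R_L = 255.6 Ω, giving V = 23.6 × 255.6/747300 = 0.008074 V.
Drop = (0.01408 − 0.008074) / 0.01408 = 42.7 %.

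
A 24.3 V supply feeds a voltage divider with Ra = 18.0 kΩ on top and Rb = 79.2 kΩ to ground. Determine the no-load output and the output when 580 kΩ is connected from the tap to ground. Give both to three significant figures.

Open-circuit: V = 24.3 × 79.2/(18.0 + 79.2) = 19.8 V.
With the load, Rb becomes Rb‖R_L = 69.68 kΩ, so V = 24.3 × 69.68/87.68 = 19.3 V.

Unloaded: 19.8 V; loaded: 19.3 V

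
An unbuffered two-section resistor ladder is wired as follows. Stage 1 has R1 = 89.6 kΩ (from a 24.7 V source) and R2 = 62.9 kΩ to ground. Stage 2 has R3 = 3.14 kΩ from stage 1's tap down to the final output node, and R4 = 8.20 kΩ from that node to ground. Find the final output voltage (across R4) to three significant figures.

Stage 2 presents R3+R4 = 11.34 kΩ as a load on stage 1's tap.
Stage 1's lower leg becomes R2‖(R3+R4) = 9.608 kΩ, so V_mid = 24.7 × 9.608/99.21 = 2.392 V.
Stage 2 is itself unloaded: V_out = V_mid × R4/(R3+R4) = 2.392 × 8.20/11.34 = 1.73 V.

V_out ≈ 1.73 V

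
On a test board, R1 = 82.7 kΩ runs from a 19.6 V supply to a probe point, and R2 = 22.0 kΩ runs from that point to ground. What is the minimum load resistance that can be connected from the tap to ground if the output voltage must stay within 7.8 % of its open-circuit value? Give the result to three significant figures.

R_L(min) ≈ 205 kΩ

Output resistance R_th = R1‖R2 = (82.7 × 22.0)/104.7 = 17.38 kΩ.
The fractional drop is R_th/(R_th + R_L); requiring this ≤ 0.0780 gives R_L ≥ R_th(1/0.0780 − 1) = 17.38 × 11.82 = 205 kΩ.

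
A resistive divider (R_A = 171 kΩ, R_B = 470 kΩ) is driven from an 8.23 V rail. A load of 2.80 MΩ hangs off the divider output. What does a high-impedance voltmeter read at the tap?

V_out ≈ 5.78 V

The load sits in parallel with R_B: R_B‖R_L = (470 × 2800) / (470 + 2800) = 402.4 kΩ.
V_out = 8.23 × 402.4 / (171 + 402.4) = 8.23 × 402.4/573.4 = 5.78 V.
(Unloaded it would have been 6.03 V.)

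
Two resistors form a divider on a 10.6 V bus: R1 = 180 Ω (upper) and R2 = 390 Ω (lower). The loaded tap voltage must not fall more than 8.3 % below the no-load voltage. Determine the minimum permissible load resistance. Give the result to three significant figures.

Output resistance R_th = R1‖R2 = (180 × 390)/570.0 = 123.2 Ω.
The fractional drop is R_th/(R_th + R_L); requiring this ≤ 0.0830 gives R_L ≥ R_th(1/0.0830 − 1) = 123.2 × 11.05 = 1.36 kΩ.

R_L(min) ≈ 1.36 kΩ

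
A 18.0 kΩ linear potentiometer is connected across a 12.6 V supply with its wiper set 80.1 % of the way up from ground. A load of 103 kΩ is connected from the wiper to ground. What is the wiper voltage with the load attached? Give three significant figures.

V ≈ 9.82 V

The wiper splits the pot into (1−α)R = 3.582 kΩ above and αR = 14.42 kΩ below.
Lower section ‖ load = 12.65 kΩ.
V_wiper = 12.6 × 12.65/(3.582 + 12.65) = 9.82 V.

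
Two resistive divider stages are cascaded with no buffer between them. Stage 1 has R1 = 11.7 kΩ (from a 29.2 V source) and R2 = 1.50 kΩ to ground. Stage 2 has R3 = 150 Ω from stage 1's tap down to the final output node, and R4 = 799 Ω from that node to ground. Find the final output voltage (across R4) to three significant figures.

Stage 2 presents R3+R4 = 949.0 Ω as a load on stage 1's tap.
Stage 1's lower leg becomes R2‖(R3+R4) = 581.3 Ω, so V_mid = 29.2 × 581.3/12280 = 1.382 V.
Stage 2 is itself unloaded: V_out = V_mid × R4/(R3+R4) = 1.382 × 799/949.0 = 1.16 V.

V_out ≈ 1.16 V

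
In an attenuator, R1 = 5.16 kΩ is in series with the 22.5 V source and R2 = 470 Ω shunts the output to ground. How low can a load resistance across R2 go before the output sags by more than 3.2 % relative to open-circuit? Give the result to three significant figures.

Output resistance R_th = R1‖R2 = (5160 × 470)/5630 = 430.8 Ω.
The fractional drop is R_th/(R_th + R_L); requiring this ≤ 0.0320 gives R_L ≥ R_th(1/0.0320 − 1) = 430.8 × 30.25 = 13.0 kΩ.

R_L(min) ≈ 13.0 kΩ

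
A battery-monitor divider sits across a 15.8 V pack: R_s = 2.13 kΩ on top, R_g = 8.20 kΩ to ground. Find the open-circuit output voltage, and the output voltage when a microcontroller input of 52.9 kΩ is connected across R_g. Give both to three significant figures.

Open-circuit: V = 15.8 × 8.20/(2.13 + 8.20) = 12.5 V.
With the load, R_g becomes R_g‖R_L = 7.100 kΩ, so V = 15.8 × 7.100/9.230 = 12.2 V.

Unloaded: 12.5 V; loaded: 12.2 V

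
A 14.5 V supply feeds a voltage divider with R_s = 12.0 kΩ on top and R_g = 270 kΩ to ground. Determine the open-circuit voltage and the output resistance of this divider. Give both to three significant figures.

V_th is the open-circuit tap voltage: 14.5 × 270/(12.0 + 270) = 13.9 V.
With the supply zeroed, R_s and R_g appear in parallel from the tap: R_th = R_s‖R_g = (12.0 × 270)/282.0 = 11.5 kΩ.

V_th = 13.9 V, R_th = 11.5 kΩ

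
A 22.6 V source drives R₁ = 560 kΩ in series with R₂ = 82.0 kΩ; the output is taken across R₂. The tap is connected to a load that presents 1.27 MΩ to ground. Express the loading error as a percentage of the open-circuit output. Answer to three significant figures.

5.33 %

The divider's output (Thévenin) resistance is R₁‖R₂ = 71.53 kΩ.
Fractional drop under load = R_th/(R_th + R_L) = 71.53 / (71.53 + 1270) = 0.05332.
So the output falls by 5.33 %.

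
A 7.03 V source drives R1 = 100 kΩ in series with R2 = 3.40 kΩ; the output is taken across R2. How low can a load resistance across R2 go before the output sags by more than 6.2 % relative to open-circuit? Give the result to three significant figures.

R_L(min) ≈ 49.7 kΩ

Output resistance R_th = R1‖R2 = (100 × 3.40)/103.4 = 3.288 kΩ.
The fractional drop is R_th/(R_th + R_L); requiring this ≤ 0.0620 gives R_L ≥ R_th(1/0.0620 − 1) = 3.288 × 15.13 = 49.7 kΩ.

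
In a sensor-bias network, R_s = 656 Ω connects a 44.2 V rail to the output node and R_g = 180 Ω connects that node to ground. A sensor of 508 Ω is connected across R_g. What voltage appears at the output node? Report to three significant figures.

V_out ≈ 7.45 V

The load sits in parallel with R_g: R_g‖R_L = (180 × 508) / (180 + 508) = 132.9 Ω.
V_out = 44.2 × 132.9 / (656 + 132.9) = 44.2 × 132.9/788.9 = 7.45 V.
(Unloaded it would have been 9.52 V.)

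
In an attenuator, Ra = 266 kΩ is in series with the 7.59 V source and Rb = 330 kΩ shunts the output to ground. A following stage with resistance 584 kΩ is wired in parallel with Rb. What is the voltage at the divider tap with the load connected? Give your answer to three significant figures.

The load sits in parallel with Rb: Rb‖R_L = (330 × 584) / (330 + 584) = 210.9 kΩ.
V_out = 7.59 × 210.9 / (266 + 210.9) = 7.59 × 210.9/476.9 = 3.36 V.
(Unloaded it would have been 4.20 V.)

V_out ≈ 3.36 V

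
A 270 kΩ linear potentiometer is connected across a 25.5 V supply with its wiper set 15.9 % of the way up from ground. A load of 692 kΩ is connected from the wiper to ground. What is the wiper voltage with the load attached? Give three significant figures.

The wiper splits the pot into (1−α)R = 227.1 kΩ above and αR = 42.93 kΩ below.
Lower section ‖ load = 40.42 kΩ.
V_wiper = 25.5 × 40.42/(227.1 + 40.42) = 3.85 V.

V ≈ 3.85 V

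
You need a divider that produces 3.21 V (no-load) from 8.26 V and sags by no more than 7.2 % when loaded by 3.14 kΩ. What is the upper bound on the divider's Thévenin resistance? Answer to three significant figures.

Loading drop = R_th/(R_th + R_L) ≤ 0.0720, so R_th ≤ R_L · ε/(1−ε) = 3.14 kΩ × 0.0720/0.9280 = 244 Ω.

R_th ≤ 244 Ω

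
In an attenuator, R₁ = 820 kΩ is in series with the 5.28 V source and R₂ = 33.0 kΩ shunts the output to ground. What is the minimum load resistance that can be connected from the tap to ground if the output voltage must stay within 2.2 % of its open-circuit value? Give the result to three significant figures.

Output resistance R_th = R₁‖R₂ = (820 × 33.0)/853.0 = 31.72 kΩ.
The fractional drop is R_th/(R_th + R_L); requiring this ≤ 0.0220 gives R_L ≥ R_th(1/0.0220 − 1) = 31.72 × 44.45 = 1.41 MΩ.

R_L(min) ≈ 1.41 MΩ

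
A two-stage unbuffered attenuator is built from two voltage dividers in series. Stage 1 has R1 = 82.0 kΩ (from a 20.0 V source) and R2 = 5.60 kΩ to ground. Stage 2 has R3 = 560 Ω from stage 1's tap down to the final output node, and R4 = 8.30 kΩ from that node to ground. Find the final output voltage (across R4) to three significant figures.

Stage 2 presents R3+R4 = 8860 Ω as a load on stage 1's tap.
Stage 1's lower leg becomes R2‖(R3+R4) = 3431 Ω, so V_mid = 20.0 × 3431/85430 = 0.8033 V.
Stage 2 is itself unloaded: V_out = V_mid × R4/(R3+R4) = 0.8033 × 8300/8860 = 0.753 V.

V_out ≈ 0.753 V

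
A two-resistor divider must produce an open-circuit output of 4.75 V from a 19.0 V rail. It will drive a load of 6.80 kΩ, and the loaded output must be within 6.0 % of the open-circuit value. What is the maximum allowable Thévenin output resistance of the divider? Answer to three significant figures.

Loading drop = R_th/(R_th + R_L) ≤ 0.0600, so R_th ≤ R_L · ε/(1−ε) = 6.80 kΩ × 0.0600/0.9400 = 434 Ω.
(Any R1, R2 with R2/(R1+R2) = 0.250 and R1‖R2 ≤ 434 Ω will meet the spec.)

R_th ≤ 434 Ω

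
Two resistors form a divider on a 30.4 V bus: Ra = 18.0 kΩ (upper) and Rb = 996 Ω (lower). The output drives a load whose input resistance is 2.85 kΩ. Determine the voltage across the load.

V_out ≈ 1.20 V

The load sits in parallel with Rb: Rb‖R_L = (996 × 2850) / (996 + 2850) = 738.1 Ω.
V_out = 30.4 × 738.1 / (18000 + 738.1) = 30.4 × 738.1/18740 = 1.20 V.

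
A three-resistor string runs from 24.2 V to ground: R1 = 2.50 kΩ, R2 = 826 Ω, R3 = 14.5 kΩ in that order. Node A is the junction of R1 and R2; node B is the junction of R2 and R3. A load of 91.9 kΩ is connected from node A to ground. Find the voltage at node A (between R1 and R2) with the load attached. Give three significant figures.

Below node A the series string R2+R3 = 15330 Ω sits in parallel with the 91900 Ω load: 13140 Ω.
V_A = 24.2 × 13140/(2500 + 13140) = 20.3 V.

V ≈ 20.3 V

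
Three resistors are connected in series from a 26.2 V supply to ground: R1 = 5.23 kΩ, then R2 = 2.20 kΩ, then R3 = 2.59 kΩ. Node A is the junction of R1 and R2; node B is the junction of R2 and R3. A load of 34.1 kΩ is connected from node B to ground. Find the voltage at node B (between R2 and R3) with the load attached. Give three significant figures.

At node B, R3 is in parallel with the load: R3‖R_L = 2.407 kΩ.
Below node A the resistance is R2 + (R3‖R_L) = 4.607 kΩ, so V_A = 26.2 × 4.607/9.837 = 12.27 V.
Then V_B = V_A × (R3‖R_L)/(R2 + R3‖R_L) = 12.27 × 2.407/4.607 = 6.41 V.

V ≈ 6.41 V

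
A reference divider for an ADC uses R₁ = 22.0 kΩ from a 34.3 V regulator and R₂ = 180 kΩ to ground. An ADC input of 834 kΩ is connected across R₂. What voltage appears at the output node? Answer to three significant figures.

V_out ≈ 29.9 V

The load sits in parallel with R₂: R₂‖R_L = (180 × 834) / (180 + 834) = 148.0 kΩ.
V_out = 34.3 × 148.0 / (22.0 + 148.0) = 34.3 × 148.0/170.0 = 29.9 V.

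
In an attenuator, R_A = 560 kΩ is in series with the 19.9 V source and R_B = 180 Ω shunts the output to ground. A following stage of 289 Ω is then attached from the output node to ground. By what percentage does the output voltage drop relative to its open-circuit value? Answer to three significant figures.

38.4 %

The divider's output (Thévenin) resistance is R_A‖R_B = 179.9 Ω.
Fractional drop under load = R_th/(R_th + R_L) = 179.9 / (179.9 + 289) = 0.3837.
So the output falls by 38.4 %.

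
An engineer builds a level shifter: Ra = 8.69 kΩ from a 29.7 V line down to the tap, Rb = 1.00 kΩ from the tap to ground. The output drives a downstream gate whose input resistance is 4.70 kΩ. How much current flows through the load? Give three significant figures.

Rb‖R_L = 0.8246 kΩ; V_out = 29.7 × 0.8246/9.515 = 2.574 V.
I_L = V_out / R_L = 2.574 / 4.70 kΩ = 0.548 mA.

I_L ≈ 0.548 mA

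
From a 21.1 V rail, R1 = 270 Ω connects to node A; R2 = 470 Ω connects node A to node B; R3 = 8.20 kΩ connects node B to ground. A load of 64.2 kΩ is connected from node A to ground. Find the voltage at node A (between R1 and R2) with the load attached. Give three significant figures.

Below node A the series string R2+R3 = 8670 Ω sits in parallel with the 64200 Ω load: 7638 Ω.
V_A = 21.1 × 7638/(270 + 7638) = 20.4 V.

V ≈ 20.4 V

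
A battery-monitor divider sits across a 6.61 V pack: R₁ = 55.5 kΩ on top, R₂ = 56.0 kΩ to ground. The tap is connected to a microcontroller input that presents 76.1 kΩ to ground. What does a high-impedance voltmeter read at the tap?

The load sits in parallel with R₂: R₂‖R_L = (56.0 × 76.1) / (56.0 + 76.1) = 32.26 kΩ.
V_out = 6.61 × 32.26 / (55.5 + 32.26) = 6.61 × 32.26/87.76 = 2.43 V.
(Unloaded it would have been 3.32 V.)

V_out ≈ 2.43 V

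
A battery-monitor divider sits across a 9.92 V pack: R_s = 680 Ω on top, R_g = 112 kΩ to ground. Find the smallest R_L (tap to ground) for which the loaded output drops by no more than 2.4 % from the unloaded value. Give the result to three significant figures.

Output resistance R_th = R_s‖R_g = (680 × 112000)/112700 = 675.9 Ω.
The fractional drop is R_th/(R_th + R_L); requiring this ≤ 0.0240 gives R_L ≥ R_th(1/0.0240 − 1) = 675.9 × 40.67 = 27.5 kΩ.

R_L(min) ≈ 27.5 kΩ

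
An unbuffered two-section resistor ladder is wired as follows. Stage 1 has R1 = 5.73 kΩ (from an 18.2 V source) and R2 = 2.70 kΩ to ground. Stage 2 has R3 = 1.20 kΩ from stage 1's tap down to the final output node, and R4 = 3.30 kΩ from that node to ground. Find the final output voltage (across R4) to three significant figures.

Stage 2 presents R3+R4 = 4.500 kΩ as a load on stage 1's tap.
Stage 1's lower leg becomes R2‖(R3+R4) = 1.688 kΩ, so V_mid = 18.2 × 1.688/7.418 = 4.141 V.
Stage 2 is itself unloaded: V_out = V_mid × R4/(R3+R4) = 4.141 × 3.30/4.500 = 3.04 V.

V_out ≈ 3.04 V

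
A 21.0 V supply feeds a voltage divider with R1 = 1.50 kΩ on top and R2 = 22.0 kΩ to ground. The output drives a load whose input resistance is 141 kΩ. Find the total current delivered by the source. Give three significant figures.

R2‖R_L = 19.03 kΩ, so the source sees R1 + R2‖R_L = 20.53 kΩ.
I = 21.0 V / 20.53 kΩ = 1.02 mA.

I ≈ 1.02 mA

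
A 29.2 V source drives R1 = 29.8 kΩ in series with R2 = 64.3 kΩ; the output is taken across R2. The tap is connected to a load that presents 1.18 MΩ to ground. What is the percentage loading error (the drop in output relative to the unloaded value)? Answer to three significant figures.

The divider's output (Thévenin) resistance is R1‖R2 = 20.36 kΩ.
Fractional drop under load = R_th/(R_th + R_L) = 20.36 / (20.36 + 1180) = 0.01696.
So the output falls by 1.70 %.

1.70 %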